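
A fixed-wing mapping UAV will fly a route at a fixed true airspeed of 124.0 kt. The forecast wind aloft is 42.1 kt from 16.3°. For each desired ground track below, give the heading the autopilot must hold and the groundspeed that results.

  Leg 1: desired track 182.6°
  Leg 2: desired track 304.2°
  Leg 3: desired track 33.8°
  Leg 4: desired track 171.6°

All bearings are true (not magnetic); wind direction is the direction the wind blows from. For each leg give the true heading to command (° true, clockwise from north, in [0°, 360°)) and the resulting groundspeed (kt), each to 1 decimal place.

Leg 1: desired track 182.6°; wind correction -4.6° → command heading 178.0°, groundspeed 164.5 kt
Leg 2: desired track 304.2°; wind correction +18.8° → command heading 323.0°, groundspeed 104.4 kt
Leg 3: desired track 33.8°; wind correction -5.9° → command heading 27.9°, groundspeed 83.2 kt
Leg 4: desired track 171.6°; wind correction -8.2° → command heading 163.4°, groundspeed 161.0 kt

Leg 1: heading=178.0°, groundspeed=164.5 kt
Leg 2: heading=323.0°, groundspeed=104.4 kt
Leg 3: heading=27.9°, groundspeed=83.2 kt
Leg 4: heading=163.4°, groundspeed=161.0 kt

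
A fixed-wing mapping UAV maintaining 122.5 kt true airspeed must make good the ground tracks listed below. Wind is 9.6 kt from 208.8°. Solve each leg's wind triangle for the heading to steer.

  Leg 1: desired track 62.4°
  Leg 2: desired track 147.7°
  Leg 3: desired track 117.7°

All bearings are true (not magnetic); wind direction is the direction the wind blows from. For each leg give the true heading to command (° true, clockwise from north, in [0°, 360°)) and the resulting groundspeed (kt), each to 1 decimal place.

Leg 1: desired track 62.4°; wind correction +2.5° → command heading 64.9°, groundspeed 130.4 kt
Leg 2: desired track 147.7°; wind correction +3.9° → command heading 151.6°, groundspeed 117.6 kt
Leg 3: desired track 117.7°; wind correction +4.5° → command heading 122.2°, groundspeed 122.3 kt

Leg 1: heading=64.9°, groundspeed=130.4 kt
Leg 2: heading=151.6°, groundspeed=117.6 kt
Leg 3: heading=122.2°, groundspeed=122.3 kt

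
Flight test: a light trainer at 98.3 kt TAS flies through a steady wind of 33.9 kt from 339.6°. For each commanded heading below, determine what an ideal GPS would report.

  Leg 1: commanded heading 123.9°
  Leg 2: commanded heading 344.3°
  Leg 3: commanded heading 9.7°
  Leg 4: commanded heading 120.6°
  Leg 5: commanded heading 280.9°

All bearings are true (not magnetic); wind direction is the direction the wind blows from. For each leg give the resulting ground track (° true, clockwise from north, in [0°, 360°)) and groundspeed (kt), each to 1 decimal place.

Leg 1: track=132.8°, groundspeed=127.4 kt
Leg 2: track=346.8°, groundspeed=64.6 kt
Leg 3: track=23.5°, groundspeed=71.0 kt
Leg 4: track=130.3°, groundspeed=126.5 kt
Leg 5: track=261.2°, groundspeed=85.7 kt

Leg 1: heading 123.9°; drift +8.9° → track 132.8°, groundspeed 127.4 kt
Leg 2: heading 344.3°; drift +2.5° → track 346.8°, groundspeed 64.6 kt
Leg 3: heading 9.7°; drift +13.8° → track 23.5°, groundspeed 71.0 kt
Leg 4: heading 120.6°; drift +9.7° → track 130.3°, groundspeed 126.5 kt
Leg 5: heading 280.9°; drift -19.7° → track 261.2°, groundspeed 85.7 kt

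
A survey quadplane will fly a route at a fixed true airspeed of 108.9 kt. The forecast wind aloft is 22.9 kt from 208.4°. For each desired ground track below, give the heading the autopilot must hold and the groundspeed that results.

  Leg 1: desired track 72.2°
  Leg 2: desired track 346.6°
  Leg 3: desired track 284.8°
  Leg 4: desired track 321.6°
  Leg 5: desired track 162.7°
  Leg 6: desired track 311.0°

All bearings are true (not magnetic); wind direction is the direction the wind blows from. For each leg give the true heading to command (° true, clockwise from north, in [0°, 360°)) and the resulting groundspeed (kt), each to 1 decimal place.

Leg 1: heading=80.6°, groundspeed=124.3 kt
Leg 2: heading=338.5°, groundspeed=124.9 kt
Leg 3: heading=273.0°, groundspeed=101.2 kt
Leg 4: heading=310.5°, groundspeed=115.9 kt
Leg 5: heading=171.4°, groundspeed=91.7 kt
Leg 6: heading=299.2°, groundspeed=111.6 kt

Leg 1: desired track 72.2°; wind correction +8.4° → command heading 80.6°, groundspeed 124.3 kt
Leg 2: desired track 346.6°; wind correction -8.1° → command heading 338.5°, groundspeed 124.9 kt
Leg 3: desired track 284.8°; wind correction -11.8° → command heading 273.0°, groundspeed 101.2 kt
Leg 4: desired track 321.6°; wind correction -11.1° → command heading 310.5°, groundspeed 115.9 kt
Leg 5: desired track 162.7°; wind correction +8.7° → command heading 171.4°, groundspeed 91.7 kt
Leg 6: desired track 311.0°; wind correction -11.8° → command heading 299.2°, groundspeed 111.6 kt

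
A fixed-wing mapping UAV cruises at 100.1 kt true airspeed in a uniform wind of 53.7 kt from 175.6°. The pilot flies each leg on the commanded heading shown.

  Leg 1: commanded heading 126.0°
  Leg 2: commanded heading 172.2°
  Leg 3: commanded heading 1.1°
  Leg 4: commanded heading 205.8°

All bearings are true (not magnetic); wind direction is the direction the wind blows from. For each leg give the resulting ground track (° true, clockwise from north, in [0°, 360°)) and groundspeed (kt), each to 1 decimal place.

Leg 1: heading 126.0°; drift -32.1° → track 93.9°, groundspeed 77.0 kt
Leg 2: heading 172.2°; drift -3.9° → track 168.3°, groundspeed 46.6 kt
Leg 3: heading 1.1°; drift -1.9° → track 359.2°, groundspeed 153.6 kt
Leg 4: heading 205.8°; drift +26.7° → track 232.5°, groundspeed 60.1 kt

Leg 1: track=93.9°, groundspeed=77.0 kt
Leg 2: track=168.3°, groundspeed=46.6 kt
Leg 3: track=359.2°, groundspeed=153.6 kt
Leg 4: track=232.5°, groundspeed=60.1 kt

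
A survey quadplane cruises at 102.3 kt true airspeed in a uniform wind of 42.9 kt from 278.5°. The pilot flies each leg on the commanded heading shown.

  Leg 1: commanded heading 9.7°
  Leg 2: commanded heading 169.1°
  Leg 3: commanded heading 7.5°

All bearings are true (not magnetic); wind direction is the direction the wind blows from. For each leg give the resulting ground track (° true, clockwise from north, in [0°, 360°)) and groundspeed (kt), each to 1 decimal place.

Leg 1: track=32.3°, groundspeed=111.8 kt
Leg 2: track=150.0°, groundspeed=123.4 kt
Leg 3: track=30.4°, groundspeed=110.2 kt

Leg 1: heading 9.7°; drift +22.6° → track 32.3°, groundspeed 111.8 kt
Leg 2: heading 169.1°; drift -19.1° → track 150.0°, groundspeed 123.4 kt
Leg 3: heading 7.5°; drift +22.9° → track 30.4°, groundspeed 110.2 kt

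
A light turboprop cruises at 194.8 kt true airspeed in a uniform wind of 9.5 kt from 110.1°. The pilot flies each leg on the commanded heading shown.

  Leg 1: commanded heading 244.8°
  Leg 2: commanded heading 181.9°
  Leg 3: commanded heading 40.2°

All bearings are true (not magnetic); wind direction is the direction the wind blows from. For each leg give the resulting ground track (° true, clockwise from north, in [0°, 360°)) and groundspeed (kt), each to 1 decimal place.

Leg 1: heading 244.8°; drift +1.9° → track 246.7°, groundspeed 201.6 kt
Leg 2: heading 181.9°; drift +2.7° → track 184.6°, groundspeed 192.0 kt
Leg 3: heading 40.2°; drift -2.7° → track 37.5°, groundspeed 191.7 kt

Leg 1: track=246.7°, groundspeed=201.6 kt
Leg 2: track=184.6°, groundspeed=192.0 kt
Leg 3: track=37.5°, groundspeed=191.7 kt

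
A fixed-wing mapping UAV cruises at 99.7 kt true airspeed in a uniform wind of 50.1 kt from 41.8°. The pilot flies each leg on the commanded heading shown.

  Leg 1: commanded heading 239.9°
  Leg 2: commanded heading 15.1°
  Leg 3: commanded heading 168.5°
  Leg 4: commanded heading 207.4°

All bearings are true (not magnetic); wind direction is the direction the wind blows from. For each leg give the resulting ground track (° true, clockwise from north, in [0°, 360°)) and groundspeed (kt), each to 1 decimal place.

Leg 1: heading 239.9°; drift -6.0° → track 233.9°, groundspeed 148.1 kt
Leg 2: heading 15.1°; drift -22.3° → track 352.8°, groundspeed 59.4 kt
Leg 3: heading 168.5°; drift +17.2° → track 185.7°, groundspeed 135.7 kt
Leg 4: heading 207.4°; drift +4.8° → track 212.2°, groundspeed 148.7 kt

Leg 1: track=233.9°, groundspeed=148.1 kt
Leg 2: track=352.8°, groundspeed=59.4 kt
Leg 3: track=185.7°, groundspeed=135.7 kt
Leg 4: track=212.2°, groundspeed=148.7 kt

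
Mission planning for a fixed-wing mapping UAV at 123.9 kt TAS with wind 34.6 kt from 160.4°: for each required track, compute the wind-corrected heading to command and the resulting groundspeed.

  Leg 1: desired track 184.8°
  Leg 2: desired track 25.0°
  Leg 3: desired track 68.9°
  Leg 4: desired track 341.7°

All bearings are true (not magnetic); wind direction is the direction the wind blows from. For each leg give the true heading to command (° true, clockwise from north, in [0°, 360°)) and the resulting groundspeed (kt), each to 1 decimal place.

Leg 1: heading=178.2°, groundspeed=91.6 kt
Leg 2: heading=36.3°, groundspeed=146.1 kt
Leg 3: heading=85.1°, groundspeed=119.9 kt
Leg 4: heading=342.1°, groundspeed=158.5 kt

Leg 1: desired track 184.8°; wind correction -6.6° → command heading 178.2°, groundspeed 91.6 kt
Leg 2: desired track 25.0°; wind correction +11.3° → command heading 36.3°, groundspeed 146.1 kt
Leg 3: desired track 68.9°; wind correction +16.2° → command heading 85.1°, groundspeed 119.9 kt
Leg 4: desired track 341.7°; wind correction +0.4° → command heading 342.1°, groundspeed 158.5 kt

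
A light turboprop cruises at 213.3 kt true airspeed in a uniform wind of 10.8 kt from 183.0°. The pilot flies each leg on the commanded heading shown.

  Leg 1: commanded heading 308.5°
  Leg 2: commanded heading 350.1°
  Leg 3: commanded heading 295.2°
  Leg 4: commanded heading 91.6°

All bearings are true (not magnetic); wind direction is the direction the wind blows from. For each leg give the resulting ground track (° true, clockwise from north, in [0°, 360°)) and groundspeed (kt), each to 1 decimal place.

Leg 1: track=310.8°, groundspeed=219.7 kt
Leg 2: track=350.7°, groundspeed=223.8 kt
Leg 3: track=297.8°, groundspeed=217.6 kt
Leg 4: track=88.7°, groundspeed=213.8 kt

Leg 1: heading 308.5°; drift +2.3° → track 310.8°, groundspeed 219.7 kt
Leg 2: heading 350.1°; drift +0.6° → track 350.7°, groundspeed 223.8 kt
Leg 3: heading 295.2°; drift +2.6° → track 297.8°, groundspeed 217.6 kt
Leg 4: heading 91.6°; drift -2.9° → track 88.7°, groundspeed 213.8 kt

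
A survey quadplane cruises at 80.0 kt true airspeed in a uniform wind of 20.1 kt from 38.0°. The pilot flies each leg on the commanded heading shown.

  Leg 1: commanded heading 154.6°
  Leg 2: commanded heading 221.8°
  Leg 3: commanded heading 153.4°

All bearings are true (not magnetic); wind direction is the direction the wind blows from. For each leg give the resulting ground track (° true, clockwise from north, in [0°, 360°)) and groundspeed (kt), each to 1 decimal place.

Leg 1: track=166.0°, groundspeed=90.8 kt
Leg 2: track=221.0°, groundspeed=100.1 kt
Leg 3: track=165.0°, groundspeed=90.5 kt

Leg 1: heading 154.6°; drift +11.4° → track 166.0°, groundspeed 90.8 kt
Leg 2: heading 221.8°; drift -0.8° → track 221.0°, groundspeed 100.1 kt
Leg 3: heading 153.4°; drift +11.6° → track 165.0°, groundspeed 90.5 kt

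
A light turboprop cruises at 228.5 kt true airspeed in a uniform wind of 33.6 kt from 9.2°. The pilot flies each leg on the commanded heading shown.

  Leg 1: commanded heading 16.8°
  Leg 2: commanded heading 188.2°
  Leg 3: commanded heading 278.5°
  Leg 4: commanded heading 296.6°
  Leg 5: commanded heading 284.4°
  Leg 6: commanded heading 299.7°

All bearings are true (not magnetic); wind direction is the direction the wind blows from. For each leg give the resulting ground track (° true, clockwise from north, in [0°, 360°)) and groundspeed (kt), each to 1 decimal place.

Leg 1: heading 16.8°; drift +1.3° → track 18.1°, groundspeed 195.2 kt
Leg 2: heading 188.2°; drift +0.1° → track 188.3°, groundspeed 262.1 kt
Leg 3: heading 278.5°; drift -8.3° → track 270.2°, groundspeed 231.4 kt
Leg 4: heading 296.6°; drift -8.3° → track 288.3°, groundspeed 220.8 kt
Leg 5: heading 284.4°; drift -8.4° → track 276.0°, groundspeed 227.9 kt
Leg 6: heading 299.7°; drift -8.3° → track 291.4°, groundspeed 219.0 kt

Leg 1: track=18.1°, groundspeed=195.2 kt
Leg 2: track=188.3°, groundspeed=262.1 kt
Leg 3: track=270.2°, groundspeed=231.4 kt
Leg 4: track=288.3°, groundspeed=220.8 kt
Leg 5: track=276.0°, groundspeed=227.9 kt
Leg 6: track=291.4°, groundspeed=219.0 kt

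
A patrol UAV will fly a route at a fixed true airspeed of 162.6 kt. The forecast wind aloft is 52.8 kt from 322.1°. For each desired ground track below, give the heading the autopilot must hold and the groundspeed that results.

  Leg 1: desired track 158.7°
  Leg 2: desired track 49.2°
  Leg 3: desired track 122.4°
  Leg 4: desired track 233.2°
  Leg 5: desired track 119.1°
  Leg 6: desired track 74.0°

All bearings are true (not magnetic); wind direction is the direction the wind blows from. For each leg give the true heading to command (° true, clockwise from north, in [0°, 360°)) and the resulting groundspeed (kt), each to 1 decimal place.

Leg 1: desired track 158.7°; wind correction +5.3° → command heading 164.0°, groundspeed 212.5 kt
Leg 2: desired track 49.2°; wind correction -18.9° → command heading 30.3°, groundspeed 151.1 kt
Leg 3: desired track 122.4°; wind correction -6.3° → command heading 116.1°, groundspeed 211.3 kt
Leg 4: desired track 233.2°; wind correction +18.9° → command heading 252.1°, groundspeed 152.8 kt
Leg 5: desired track 119.1°; wind correction -7.3° → command heading 111.8°, groundspeed 209.9 kt
Leg 6: desired track 74.0°; wind correction -17.5° → command heading 56.5°, groundspeed 174.7 kt

Leg 1: heading=164.0°, groundspeed=212.5 kt
Leg 2: heading=30.3°, groundspeed=151.1 kt
Leg 3: heading=116.1°, groundspeed=211.3 kt
Leg 4: heading=252.1°, groundspeed=152.8 kt
Leg 5: heading=111.8°, groundspeed=209.9 kt
Leg 6: heading=56.5°, groundspeed=174.7 kt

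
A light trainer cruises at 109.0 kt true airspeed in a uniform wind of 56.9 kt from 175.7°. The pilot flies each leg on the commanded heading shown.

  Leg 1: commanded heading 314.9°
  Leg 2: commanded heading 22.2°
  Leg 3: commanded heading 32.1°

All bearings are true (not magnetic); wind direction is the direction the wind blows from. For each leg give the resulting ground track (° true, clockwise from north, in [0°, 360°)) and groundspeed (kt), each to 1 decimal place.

Leg 1: track=328.6°, groundspeed=156.6 kt
Leg 2: track=13.2°, groundspeed=161.9 kt
Leg 3: track=19.8°, groundspeed=158.4 kt

Leg 1: heading 314.9°; drift +13.7° → track 328.6°, groundspeed 156.6 kt
Leg 2: heading 22.2°; drift -9.0° → track 13.2°, groundspeed 161.9 kt
Leg 3: heading 32.1°; drift -12.3° → track 19.8°, groundspeed 158.4 kt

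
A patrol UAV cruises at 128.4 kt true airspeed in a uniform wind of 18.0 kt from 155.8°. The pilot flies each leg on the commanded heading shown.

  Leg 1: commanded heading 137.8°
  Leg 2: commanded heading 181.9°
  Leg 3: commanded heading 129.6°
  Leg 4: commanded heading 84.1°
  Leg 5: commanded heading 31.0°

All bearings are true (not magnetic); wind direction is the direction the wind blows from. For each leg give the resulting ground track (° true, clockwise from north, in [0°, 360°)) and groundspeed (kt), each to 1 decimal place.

Leg 1: track=134.9°, groundspeed=111.4 kt
Leg 2: track=185.9°, groundspeed=112.5 kt
Leg 3: track=125.6°, groundspeed=112.5 kt
Leg 4: track=76.2°, groundspeed=123.9 kt
Leg 5: track=24.9°, groundspeed=139.5 kt

Leg 1: heading 137.8°; drift -2.9° → track 134.9°, groundspeed 111.4 kt
Leg 2: heading 181.9°; drift +4.0° → track 185.9°, groundspeed 112.5 kt
Leg 3: heading 129.6°; drift -4.0° → track 125.6°, groundspeed 112.5 kt
Leg 4: heading 84.1°; drift -7.9° → track 76.2°, groundspeed 123.9 kt
Leg 5: heading 31.0°; drift -6.1° → track 24.9°, groundspeed 139.5 kt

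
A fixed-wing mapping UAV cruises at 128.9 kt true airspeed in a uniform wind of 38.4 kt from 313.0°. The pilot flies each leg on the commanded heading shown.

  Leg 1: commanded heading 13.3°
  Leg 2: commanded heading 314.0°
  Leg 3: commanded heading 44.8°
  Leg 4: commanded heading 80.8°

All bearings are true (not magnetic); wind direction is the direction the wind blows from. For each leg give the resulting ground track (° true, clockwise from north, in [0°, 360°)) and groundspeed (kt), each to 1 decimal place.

Leg 1: track=30.2°, groundspeed=114.8 kt
Leg 2: track=314.4°, groundspeed=90.5 kt
Leg 3: track=61.2°, groundspeed=135.6 kt
Leg 4: track=92.1°, groundspeed=155.4 kt

Leg 1: heading 13.3°; drift +16.9° → track 30.2°, groundspeed 114.8 kt
Leg 2: heading 314.0°; drift +0.4° → track 314.4°, groundspeed 90.5 kt
Leg 3: heading 44.8°; drift +16.4° → track 61.2°, groundspeed 135.6 kt
Leg 4: heading 80.8°; drift +11.3° → track 92.1°, groundspeed 155.4 kt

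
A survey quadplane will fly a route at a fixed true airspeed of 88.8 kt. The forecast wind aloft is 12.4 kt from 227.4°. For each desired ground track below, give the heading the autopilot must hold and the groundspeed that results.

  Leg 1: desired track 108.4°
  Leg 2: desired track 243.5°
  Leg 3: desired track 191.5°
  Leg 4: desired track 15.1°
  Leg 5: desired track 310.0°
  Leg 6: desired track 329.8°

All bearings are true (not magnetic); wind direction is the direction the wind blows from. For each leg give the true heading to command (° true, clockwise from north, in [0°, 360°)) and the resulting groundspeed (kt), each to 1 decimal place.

Leg 1: heading=115.4°, groundspeed=94.1 kt
Leg 2: heading=241.3°, groundspeed=76.8 kt
Leg 3: heading=196.2°, groundspeed=78.5 kt
Leg 4: heading=10.8°, groundspeed=99.0 kt
Leg 5: heading=302.0°, groundspeed=86.3 kt
Leg 6: heading=322.0°, groundspeed=90.6 kt

Leg 1: desired track 108.4°; wind correction +7.0° → command heading 115.4°, groundspeed 94.1 kt
Leg 2: desired track 243.5°; wind correction -2.2° → command heading 241.3°, groundspeed 76.8 kt
Leg 3: desired track 191.5°; wind correction +4.7° → command heading 196.2°, groundspeed 78.5 kt
Leg 4: desired track 15.1°; wind correction -4.3° → command heading 10.8°, groundspeed 99.0 kt
Leg 5: desired track 310.0°; wind correction -8.0° → command heading 302.0°, groundspeed 86.3 kt
Leg 6: desired track 329.8°; wind correction -7.8° → command heading 322.0°, groundspeed 90.6 kt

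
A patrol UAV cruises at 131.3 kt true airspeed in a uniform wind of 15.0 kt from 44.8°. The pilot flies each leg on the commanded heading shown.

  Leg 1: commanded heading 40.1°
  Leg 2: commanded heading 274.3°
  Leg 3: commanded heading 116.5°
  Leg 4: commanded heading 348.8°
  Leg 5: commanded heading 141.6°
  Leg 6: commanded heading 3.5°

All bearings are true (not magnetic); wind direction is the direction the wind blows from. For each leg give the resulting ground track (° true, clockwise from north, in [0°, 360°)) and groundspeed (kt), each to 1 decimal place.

Leg 1: track=39.5°, groundspeed=116.4 kt
Leg 2: track=269.7°, groundspeed=141.5 kt
Leg 3: track=122.9°, groundspeed=127.4 kt
Leg 4: track=343.0°, groundspeed=123.5 kt
Leg 5: track=148.0°, groundspeed=133.9 kt
Leg 6: track=358.8°, groundspeed=120.4 kt

Leg 1: heading 40.1°; drift -0.6° → track 39.5°, groundspeed 116.4 kt
Leg 2: heading 274.3°; drift -4.6° → track 269.7°, groundspeed 141.5 kt
Leg 3: heading 116.5°; drift +6.4° → track 122.9°, groundspeed 127.4 kt
Leg 4: heading 348.8°; drift -5.8° → track 343.0°, groundspeed 123.5 kt
Leg 5: heading 141.6°; drift +6.4° → track 148.0°, groundspeed 133.9 kt
Leg 6: heading 3.5°; drift -4.7° → track 358.8°, groundspeed 120.4 kt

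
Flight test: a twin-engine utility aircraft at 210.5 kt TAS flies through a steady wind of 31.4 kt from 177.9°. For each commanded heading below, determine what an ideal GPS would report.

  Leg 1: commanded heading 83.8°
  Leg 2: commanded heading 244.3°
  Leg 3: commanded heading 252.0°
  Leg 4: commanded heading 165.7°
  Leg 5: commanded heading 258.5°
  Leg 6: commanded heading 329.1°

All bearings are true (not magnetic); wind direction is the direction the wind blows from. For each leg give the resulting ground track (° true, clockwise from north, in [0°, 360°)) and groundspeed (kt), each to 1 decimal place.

Leg 1: heading 83.8°; drift -8.4° → track 75.4°, groundspeed 215.0 kt
Leg 2: heading 244.3°; drift +8.3° → track 252.6°, groundspeed 200.0 kt
Leg 3: heading 252.0°; drift +8.5° → track 260.5°, groundspeed 204.1 kt
Leg 4: heading 165.7°; drift -2.1° → track 163.6°, groundspeed 179.9 kt
Leg 5: heading 258.5°; drift +8.6° → track 267.1°, groundspeed 207.7 kt
Leg 6: heading 329.1°; drift +3.6° → track 332.7°, groundspeed 238.5 kt

Leg 1: track=75.4°, groundspeed=215.0 kt
Leg 2: track=252.6°, groundspeed=200.0 kt
Leg 3: track=260.5°, groundspeed=204.1 kt
Leg 4: track=163.6°, groundspeed=179.9 kt
Leg 5: track=267.1°, groundspeed=207.7 kt
Leg 6: track=332.7°, groundspeed=238.5 kt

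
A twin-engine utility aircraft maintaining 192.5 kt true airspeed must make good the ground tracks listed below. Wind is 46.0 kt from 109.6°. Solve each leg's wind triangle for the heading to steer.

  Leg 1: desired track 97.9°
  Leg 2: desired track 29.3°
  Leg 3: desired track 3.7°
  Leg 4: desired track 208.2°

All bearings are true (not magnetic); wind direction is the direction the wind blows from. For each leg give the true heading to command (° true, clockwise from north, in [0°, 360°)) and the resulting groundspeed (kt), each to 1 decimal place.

Leg 1: heading=100.7°, groundspeed=147.2 kt
Leg 2: heading=42.9°, groundspeed=179.3 kt
Leg 3: heading=17.0°, groundspeed=199.9 kt
Leg 4: heading=194.5°, groundspeed=193.9 kt

Leg 1: desired track 97.9°; wind correction +2.8° → command heading 100.7°, groundspeed 147.2 kt
Leg 2: desired track 29.3°; wind correction +13.6° → command heading 42.9°, groundspeed 179.3 kt
Leg 3: desired track 3.7°; wind correction +13.3° → command heading 17.0°, groundspeed 199.9 kt
Leg 4: desired track 208.2°; wind correction -13.7° → command heading 194.5°, groundspeed 193.9 kt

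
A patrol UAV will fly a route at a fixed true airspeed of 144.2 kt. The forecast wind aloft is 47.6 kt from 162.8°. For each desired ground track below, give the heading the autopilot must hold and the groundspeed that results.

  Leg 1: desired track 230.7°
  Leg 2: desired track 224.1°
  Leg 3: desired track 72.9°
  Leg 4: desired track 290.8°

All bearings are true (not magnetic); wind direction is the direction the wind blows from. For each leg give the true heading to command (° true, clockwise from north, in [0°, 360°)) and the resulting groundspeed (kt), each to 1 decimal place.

Leg 1: heading=212.9°, groundspeed=119.4 kt
Leg 2: heading=207.3°, groundspeed=115.2 kt
Leg 3: heading=92.2°, groundspeed=136.0 kt
Leg 4: heading=275.7°, groundspeed=168.5 kt

Leg 1: desired track 230.7°; wind correction -17.8° → command heading 212.9°, groundspeed 119.4 kt
Leg 2: desired track 224.1°; wind correction -16.8° → command heading 207.3°, groundspeed 115.2 kt
Leg 3: desired track 72.9°; wind correction +19.3° → command heading 92.2°, groundspeed 136.0 kt
Leg 4: desired track 290.8°; wind correction -15.1° → command heading 275.7°, groundspeed 168.5 kt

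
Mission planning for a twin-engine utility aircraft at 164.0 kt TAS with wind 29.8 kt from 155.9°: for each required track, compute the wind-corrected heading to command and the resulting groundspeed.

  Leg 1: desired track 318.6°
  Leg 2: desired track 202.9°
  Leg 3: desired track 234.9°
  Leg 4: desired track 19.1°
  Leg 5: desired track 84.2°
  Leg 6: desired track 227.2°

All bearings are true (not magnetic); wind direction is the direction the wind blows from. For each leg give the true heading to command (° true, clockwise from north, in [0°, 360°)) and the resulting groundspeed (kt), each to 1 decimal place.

Leg 1: desired track 318.6°; wind correction -3.1° → command heading 315.5°, groundspeed 192.2 kt
Leg 2: desired track 202.9°; wind correction -7.6° → command heading 195.3°, groundspeed 142.2 kt
Leg 3: desired track 234.9°; wind correction -10.3° → command heading 224.6°, groundspeed 155.7 kt
Leg 4: desired track 19.1°; wind correction +7.1° → command heading 26.2°, groundspeed 184.4 kt
Leg 5: desired track 84.2°; wind correction +9.9° → command heading 94.1°, groundspeed 152.2 kt
Leg 6: desired track 227.2°; wind correction -9.9° → command heading 217.3°, groundspeed 152.0 kt

Leg 1: heading=315.5°, groundspeed=192.2 kt
Leg 2: heading=195.3°, groundspeed=142.2 kt
Leg 3: heading=224.6°, groundspeed=155.7 kt
Leg 4: heading=26.2°, groundspeed=184.4 kt
Leg 5: heading=94.1°, groundspeed=152.2 kt
Leg 6: heading=217.3°, groundspeed=152.0 kt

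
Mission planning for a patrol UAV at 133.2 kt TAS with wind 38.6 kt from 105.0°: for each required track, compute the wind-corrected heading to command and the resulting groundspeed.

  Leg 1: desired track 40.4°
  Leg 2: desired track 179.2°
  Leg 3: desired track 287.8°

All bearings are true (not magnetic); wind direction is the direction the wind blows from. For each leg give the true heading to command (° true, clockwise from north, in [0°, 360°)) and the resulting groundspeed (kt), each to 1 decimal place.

Leg 1: desired track 40.4°; wind correction +15.2° → command heading 55.6°, groundspeed 112.0 kt
Leg 2: desired track 179.2°; wind correction -16.2° → command heading 163.0°, groundspeed 117.4 kt
Leg 3: desired track 287.8°; wind correction +0.8° → command heading 288.6°, groundspeed 171.7 kt

Leg 1: heading=55.6°, groundspeed=112.0 kt
Leg 2: heading=163.0°, groundspeed=117.4 kt
Leg 3: heading=288.6°, groundspeed=171.7 kt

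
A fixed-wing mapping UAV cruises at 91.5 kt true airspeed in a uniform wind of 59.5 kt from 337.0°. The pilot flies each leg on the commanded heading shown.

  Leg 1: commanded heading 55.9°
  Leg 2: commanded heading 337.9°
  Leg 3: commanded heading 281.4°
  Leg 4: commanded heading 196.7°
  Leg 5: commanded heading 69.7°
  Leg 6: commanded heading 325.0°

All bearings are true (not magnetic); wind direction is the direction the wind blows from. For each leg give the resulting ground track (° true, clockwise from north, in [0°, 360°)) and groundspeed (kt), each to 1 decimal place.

Leg 1: heading 55.9°; drift +36.1° → track 92.0°, groundspeed 99.1 kt
Leg 2: heading 337.9°; drift +1.7° → track 339.6°, groundspeed 32.0 kt
Leg 3: heading 281.4°; drift -40.3° → track 241.1°, groundspeed 75.9 kt
Leg 4: heading 196.7°; drift -15.5° → track 181.2°, groundspeed 142.4 kt
Leg 5: heading 69.7°; drift +32.2° → track 101.9°, groundspeed 111.5 kt
Leg 6: heading 325.0°; drift -20.4° → track 304.6°, groundspeed 35.5 kt

Leg 1: track=92.0°, groundspeed=99.1 kt
Leg 2: track=339.6°, groundspeed=32.0 kt
Leg 3: track=241.1°, groundspeed=75.9 kt
Leg 4: track=181.2°, groundspeed=142.4 kt
Leg 5: track=101.9°, groundspeed=111.5 kt
Leg 6: track=304.6°, groundspeed=35.5 kt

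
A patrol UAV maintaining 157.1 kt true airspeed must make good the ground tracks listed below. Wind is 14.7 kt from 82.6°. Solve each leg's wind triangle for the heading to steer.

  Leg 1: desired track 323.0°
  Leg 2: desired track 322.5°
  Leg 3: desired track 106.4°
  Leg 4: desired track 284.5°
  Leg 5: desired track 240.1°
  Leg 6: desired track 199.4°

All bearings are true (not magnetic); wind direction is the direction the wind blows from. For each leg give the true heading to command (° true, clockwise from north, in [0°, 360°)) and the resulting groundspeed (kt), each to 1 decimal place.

Leg 1: heading=327.7°, groundspeed=163.8 kt
Leg 2: heading=327.1°, groundspeed=164.0 kt
Leg 3: heading=104.2°, groundspeed=143.5 kt
Leg 4: heading=286.5°, groundspeed=170.6 kt
Leg 5: heading=238.0°, groundspeed=170.6 kt
Leg 6: heading=194.6°, groundspeed=163.2 kt

Leg 1: desired track 323.0°; wind correction +4.7° → command heading 327.7°, groundspeed 163.8 kt
Leg 2: desired track 322.5°; wind correction +4.6° → command heading 327.1°, groundspeed 164.0 kt
Leg 3: desired track 106.4°; wind correction -2.2° → command heading 104.2°, groundspeed 143.5 kt
Leg 4: desired track 284.5°; wind correction +2.0° → command heading 286.5°, groundspeed 170.6 kt
Leg 5: desired track 240.1°; wind correction -2.1° → command heading 238.0°, groundspeed 170.6 kt
Leg 6: desired track 199.4°; wind correction -4.8° → command heading 194.6°, groundspeed 163.2 kt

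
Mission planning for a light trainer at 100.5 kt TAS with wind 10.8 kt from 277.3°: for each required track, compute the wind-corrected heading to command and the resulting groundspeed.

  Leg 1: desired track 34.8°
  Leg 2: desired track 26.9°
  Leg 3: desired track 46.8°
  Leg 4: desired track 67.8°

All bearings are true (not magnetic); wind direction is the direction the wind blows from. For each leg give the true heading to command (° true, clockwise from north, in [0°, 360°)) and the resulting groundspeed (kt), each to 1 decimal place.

Leg 1: heading=29.3°, groundspeed=105.0 kt
Leg 2: heading=21.1°, groundspeed=103.6 kt
Leg 3: heading=42.0°, groundspeed=107.0 kt
Leg 4: heading=64.8°, groundspeed=109.8 kt

Leg 1: desired track 34.8°; wind correction -5.5° → command heading 29.3°, groundspeed 105.0 kt
Leg 2: desired track 26.9°; wind correction -5.8° → command heading 21.1°, groundspeed 103.6 kt
Leg 3: desired track 46.8°; wind correction -4.8° → command heading 42.0°, groundspeed 107.0 kt
Leg 4: desired track 67.8°; wind correction -3.0° → command heading 64.8°, groundspeed 109.8 kt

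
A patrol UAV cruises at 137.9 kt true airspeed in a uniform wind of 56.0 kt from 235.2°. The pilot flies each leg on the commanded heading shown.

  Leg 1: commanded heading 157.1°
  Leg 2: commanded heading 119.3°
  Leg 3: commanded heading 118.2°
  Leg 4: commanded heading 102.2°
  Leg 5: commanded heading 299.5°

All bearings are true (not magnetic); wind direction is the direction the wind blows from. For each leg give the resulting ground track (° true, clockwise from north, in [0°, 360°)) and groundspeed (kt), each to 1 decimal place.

Leg 1: track=133.7°, groundspeed=137.7 kt
Leg 2: track=102.1°, groundspeed=170.0 kt
Leg 3: track=101.2°, groundspeed=170.8 kt
Leg 4: track=89.1°, groundspeed=180.8 kt
Leg 5: track=323.4°, groundspeed=124.3 kt

Leg 1: heading 157.1°; drift -23.4° → track 133.7°, groundspeed 137.7 kt
Leg 2: heading 119.3°; drift -17.2° → track 102.1°, groundspeed 170.0 kt
Leg 3: heading 118.2°; drift -17.0° → track 101.2°, groundspeed 170.8 kt
Leg 4: heading 102.2°; drift -13.1° → track 89.1°, groundspeed 180.8 kt
Leg 5: heading 299.5°; drift +23.9° → track 323.4°, groundspeed 124.3 kt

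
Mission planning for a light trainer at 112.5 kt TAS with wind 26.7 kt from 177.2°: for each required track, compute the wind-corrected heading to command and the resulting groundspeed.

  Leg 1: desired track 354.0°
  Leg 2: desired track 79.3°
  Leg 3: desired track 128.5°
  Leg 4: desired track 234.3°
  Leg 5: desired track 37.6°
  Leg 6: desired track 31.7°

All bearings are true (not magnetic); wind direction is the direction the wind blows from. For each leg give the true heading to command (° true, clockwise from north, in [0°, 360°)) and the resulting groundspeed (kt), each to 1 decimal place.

Leg 1: desired track 354.0°; wind correction -0.8° → command heading 353.2°, groundspeed 139.1 kt
Leg 2: desired track 79.3°; wind correction +13.6° → command heading 92.9°, groundspeed 113.0 kt
Leg 3: desired track 128.5°; wind correction +10.3° → command heading 138.8°, groundspeed 93.1 kt
Leg 4: desired track 234.3°; wind correction -11.5° → command heading 222.8°, groundspeed 95.7 kt
Leg 5: desired track 37.6°; wind correction +8.8° → command heading 46.4°, groundspeed 131.5 kt
Leg 6: desired track 31.7°; wind correction +7.7° → command heading 39.4°, groundspeed 133.5 kt

Leg 1: heading=353.2°, groundspeed=139.1 kt
Leg 2: heading=92.9°, groundspeed=113.0 kt
Leg 3: heading=138.8°, groundspeed=93.1 kt
Leg 4: heading=222.8°, groundspeed=95.7 kt
Leg 5: heading=46.4°, groundspeed=131.5 kt
Leg 6: heading=39.4°, groundspeed=133.5 kt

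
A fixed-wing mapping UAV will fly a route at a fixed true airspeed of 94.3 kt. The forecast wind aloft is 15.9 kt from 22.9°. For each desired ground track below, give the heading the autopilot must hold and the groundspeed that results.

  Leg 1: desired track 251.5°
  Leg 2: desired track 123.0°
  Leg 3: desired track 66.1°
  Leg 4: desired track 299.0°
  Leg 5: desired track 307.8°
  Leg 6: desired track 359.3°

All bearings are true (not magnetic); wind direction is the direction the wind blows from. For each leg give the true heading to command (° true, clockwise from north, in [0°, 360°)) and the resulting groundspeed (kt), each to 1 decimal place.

Leg 1: heading=258.8°, groundspeed=104.1 kt
Leg 2: heading=113.4°, groundspeed=95.8 kt
Leg 3: heading=59.5°, groundspeed=82.1 kt
Leg 4: heading=308.7°, groundspeed=91.3 kt
Leg 5: heading=317.2°, groundspeed=89.0 kt
Leg 6: heading=3.2°, groundspeed=79.5 kt

Leg 1: desired track 251.5°; wind correction +7.3° → command heading 258.8°, groundspeed 104.1 kt
Leg 2: desired track 123.0°; wind correction -9.6° → command heading 113.4°, groundspeed 95.8 kt
Leg 3: desired track 66.1°; wind correction -6.6° → command heading 59.5°, groundspeed 82.1 kt
Leg 4: desired track 299.0°; wind correction +9.7° → command heading 308.7°, groundspeed 91.3 kt
Leg 5: desired track 307.8°; wind correction +9.4° → command heading 317.2°, groundspeed 89.0 kt
Leg 6: desired track 359.3°; wind correction +3.9° → command heading 3.2°, groundspeed 79.5 kt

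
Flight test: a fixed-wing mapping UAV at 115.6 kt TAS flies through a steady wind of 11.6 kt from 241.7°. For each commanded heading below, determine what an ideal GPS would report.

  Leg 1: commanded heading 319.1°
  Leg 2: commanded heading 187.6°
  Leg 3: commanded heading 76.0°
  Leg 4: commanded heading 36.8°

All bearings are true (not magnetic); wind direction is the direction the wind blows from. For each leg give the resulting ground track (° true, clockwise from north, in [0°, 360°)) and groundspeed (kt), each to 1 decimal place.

Leg 1: track=324.8°, groundspeed=113.6 kt
Leg 2: track=182.7°, groundspeed=109.2 kt
Leg 3: track=74.7°, groundspeed=126.9 kt
Leg 4: track=39.0°, groundspeed=126.2 kt

Leg 1: heading 319.1°; drift +5.7° → track 324.8°, groundspeed 113.6 kt
Leg 2: heading 187.6°; drift -4.9° → track 182.7°, groundspeed 109.2 kt
Leg 3: heading 76.0°; drift -1.3° → track 74.7°, groundspeed 126.9 kt
Leg 4: heading 36.8°; drift +2.2° → track 39.0°, groundspeed 126.2 kt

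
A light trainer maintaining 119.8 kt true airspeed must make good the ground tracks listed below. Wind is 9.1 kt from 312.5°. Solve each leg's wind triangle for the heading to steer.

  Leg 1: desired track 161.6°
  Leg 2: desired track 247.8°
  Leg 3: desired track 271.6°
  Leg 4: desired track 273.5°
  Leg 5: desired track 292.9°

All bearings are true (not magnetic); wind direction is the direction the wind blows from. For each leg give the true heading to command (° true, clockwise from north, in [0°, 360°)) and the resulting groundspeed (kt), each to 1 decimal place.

Leg 1: desired track 161.6°; wind correction +2.1° → command heading 163.7°, groundspeed 127.7 kt
Leg 2: desired track 247.8°; wind correction +3.9° → command heading 251.7°, groundspeed 115.6 kt
Leg 3: desired track 271.6°; wind correction +2.9° → command heading 274.5°, groundspeed 112.8 kt
Leg 4: desired track 273.5°; wind correction +2.7° → command heading 276.2°, groundspeed 112.6 kt
Leg 5: desired track 292.9°; wind correction +1.5° → command heading 294.4°, groundspeed 111.2 kt

Leg 1: heading=163.7°, groundspeed=127.7 kt
Leg 2: heading=251.7°, groundspeed=115.6 kt
Leg 3: heading=274.5°, groundspeed=112.8 kt
Leg 4: heading=276.2°, groundspeed=112.6 kt
Leg 5: heading=294.4°, groundspeed=111.2 kt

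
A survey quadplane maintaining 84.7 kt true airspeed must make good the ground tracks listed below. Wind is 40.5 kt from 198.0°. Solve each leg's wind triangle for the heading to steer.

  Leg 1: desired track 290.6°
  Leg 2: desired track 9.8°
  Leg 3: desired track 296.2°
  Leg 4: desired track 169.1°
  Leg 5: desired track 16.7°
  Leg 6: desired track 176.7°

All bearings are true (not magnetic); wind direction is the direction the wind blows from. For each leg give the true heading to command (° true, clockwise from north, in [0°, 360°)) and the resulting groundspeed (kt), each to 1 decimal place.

Leg 1: heading=262.1°, groundspeed=76.2 kt
Leg 2: heading=5.9°, groundspeed=124.6 kt
Leg 3: heading=268.0°, groundspeed=80.4 kt
Leg 4: heading=182.5°, groundspeed=47.0 kt
Leg 5: heading=16.1°, groundspeed=125.2 kt
Leg 6: heading=186.7°, groundspeed=45.7 kt

Leg 1: desired track 290.6°; wind correction -28.5° → command heading 262.1°, groundspeed 76.2 kt
Leg 2: desired track 9.8°; wind correction -3.9° → command heading 5.9°, groundspeed 124.6 kt
Leg 3: desired track 296.2°; wind correction -28.2° → command heading 268.0°, groundspeed 80.4 kt
Leg 4: desired track 169.1°; wind correction +13.4° → command heading 182.5°, groundspeed 47.0 kt
Leg 5: desired track 16.7°; wind correction -0.6° → command heading 16.1°, groundspeed 125.2 kt
Leg 6: desired track 176.7°; wind correction +10.0° → command heading 186.7°, groundspeed 45.7 kt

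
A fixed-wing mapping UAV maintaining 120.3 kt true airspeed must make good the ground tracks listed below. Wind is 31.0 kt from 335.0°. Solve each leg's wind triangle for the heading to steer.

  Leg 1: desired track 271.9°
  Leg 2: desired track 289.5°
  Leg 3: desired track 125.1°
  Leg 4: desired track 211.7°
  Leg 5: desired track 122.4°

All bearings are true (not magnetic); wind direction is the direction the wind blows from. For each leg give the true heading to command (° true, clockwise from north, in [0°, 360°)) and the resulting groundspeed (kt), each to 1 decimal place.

Leg 1: desired track 271.9°; wind correction +13.3° → command heading 285.2°, groundspeed 103.1 kt
Leg 2: desired track 289.5°; wind correction +10.6° → command heading 300.1°, groundspeed 96.5 kt
Leg 3: desired track 125.1°; wind correction -7.4° → command heading 117.7°, groundspeed 146.2 kt
Leg 4: desired track 211.7°; wind correction +12.4° → command heading 224.1°, groundspeed 134.5 kt
Leg 5: desired track 122.4°; wind correction -8.0° → command heading 114.4°, groundspeed 145.3 kt

Leg 1: heading=285.2°, groundspeed=103.1 kt
Leg 2: heading=300.1°, groundspeed=96.5 kt
Leg 3: heading=117.7°, groundspeed=146.2 kt
Leg 4: heading=224.1°, groundspeed=134.5 kt
Leg 5: heading=114.4°, groundspeed=145.3 kt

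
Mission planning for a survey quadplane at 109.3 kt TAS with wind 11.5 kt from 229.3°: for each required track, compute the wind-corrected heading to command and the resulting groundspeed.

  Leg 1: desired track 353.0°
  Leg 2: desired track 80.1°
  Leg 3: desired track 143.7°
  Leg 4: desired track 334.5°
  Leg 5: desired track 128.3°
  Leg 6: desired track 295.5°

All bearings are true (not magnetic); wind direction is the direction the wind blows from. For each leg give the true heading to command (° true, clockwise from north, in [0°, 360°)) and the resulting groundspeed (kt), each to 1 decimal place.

Leg 1: desired track 353.0°; wind correction -5.0° → command heading 348.0°, groundspeed 115.3 kt
Leg 2: desired track 80.1°; wind correction +3.1° → command heading 83.2°, groundspeed 119.0 kt
Leg 3: desired track 143.7°; wind correction +6.0° → command heading 149.7°, groundspeed 107.8 kt
Leg 4: desired track 334.5°; wind correction -5.8° → command heading 328.7°, groundspeed 111.8 kt
Leg 5: desired track 128.3°; wind correction +5.9° → command heading 134.2°, groundspeed 110.9 kt
Leg 6: desired track 295.5°; wind correction -5.5° → command heading 290.0°, groundspeed 104.2 kt

Leg 1: heading=348.0°, groundspeed=115.3 kt
Leg 2: heading=83.2°, groundspeed=119.0 kt
Leg 3: heading=149.7°, groundspeed=107.8 kt
Leg 4: heading=328.7°, groundspeed=111.8 kt
Leg 5: heading=134.2°, groundspeed=110.9 kt
Leg 6: heading=290.0°, groundspeed=104.2 kt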